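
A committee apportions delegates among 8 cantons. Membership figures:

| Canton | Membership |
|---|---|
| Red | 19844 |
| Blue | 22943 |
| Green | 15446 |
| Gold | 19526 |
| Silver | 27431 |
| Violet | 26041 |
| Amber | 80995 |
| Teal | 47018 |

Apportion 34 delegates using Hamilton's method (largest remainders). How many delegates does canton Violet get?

3

The standard divisor is 259244/34 ≈ 7624.824.
Standard quotas: Red 2.6026, Blue 3.0090, Green 2.0258, Gold 2.5608, Silver 3.5976, Violet 3.4153, Amber 10.6225, Teal 6.1664.
Lower quotas: Red 2, Blue 3, Green 2, Gold 2, Silver 3, Violet 3, Amber 10, Teal 6 (sum 31, leaving 3 seats).
Remainders in descending order: Amber 0.6225, Red 0.6026, Silver 0.5976, Gold 0.5608, Violet 0.4153, Teal 0.1664, Green 0.0258, Blue 0.0090.
The surplus seats go to Amber, Red, Silver.
Violet receives 3.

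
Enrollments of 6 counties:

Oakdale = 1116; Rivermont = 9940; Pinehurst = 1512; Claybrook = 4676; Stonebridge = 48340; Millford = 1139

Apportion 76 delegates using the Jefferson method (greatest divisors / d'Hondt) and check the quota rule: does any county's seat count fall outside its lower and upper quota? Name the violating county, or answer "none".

Standard quotas: Oakdale 1.271, Rivermont 11.322, Pinehurst 1.722, Claybrook 5.326, Stonebridge 55.061, Millford 1.297.
Jefferson allocation: Oakdale 1, Rivermont 11, Pinehurst 1, Claybrook 5, Stonebridge 57, Millford 1.
Stonebridge has quota 55.061 (lower 55, upper 56) but receives 57 — outside the quota interval.

Stonebridge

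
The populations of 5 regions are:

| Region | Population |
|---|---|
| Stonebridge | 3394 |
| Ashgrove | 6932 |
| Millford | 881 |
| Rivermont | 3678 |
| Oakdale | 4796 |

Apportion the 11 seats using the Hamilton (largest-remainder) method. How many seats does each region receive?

Standard divisor: 19681 ÷ 11 ≈ 1789.182.
Standard quotas: Stonebridge 1.8970, Ashgrove 3.8744, Millford 0.4924, Rivermont 2.0557, Oakdale 2.6806.
Lower quotas: Stonebridge 1, Ashgrove 3, Millford 0, Rivermont 2, Oakdale 2 (sum 8, leaving 3 seats).
Remainders in descending order: Stonebridge 0.8970, Ashgrove 0.8744, Oakdale 0.6806, Millford 0.4924, Rivermont 0.0557.
Largest remainders: Stonebridge, Ashgrove, Oakdale receive the extra seats.

Stonebridge=2; Ashgrove=4; Millford=0; Rivermont=2; Oakdale=3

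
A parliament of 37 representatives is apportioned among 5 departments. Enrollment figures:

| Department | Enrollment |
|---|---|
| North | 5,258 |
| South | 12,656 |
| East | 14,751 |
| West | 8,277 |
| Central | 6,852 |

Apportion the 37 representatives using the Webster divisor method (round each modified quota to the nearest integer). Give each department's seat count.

Standard divisor 47794/37 ≈ 1291.73; standard quotas: North 4.071, South 9.798, East 11.420, West 6.408, Central 5.305.
Rounding to the nearest integer gives 4, 10, 11, 6, 5 = 36 seats, so the divisor must be adjusted.
With modified divisor 1280: modified quotas North 4.108, South 9.887, East 11.524, West 6.466, Central 5.353.
Rounding to the nearest integer: North 4, South 10, East 12, West 6, Central 5 (total 37).

North 4, South 10, East 12, West 6, Central 5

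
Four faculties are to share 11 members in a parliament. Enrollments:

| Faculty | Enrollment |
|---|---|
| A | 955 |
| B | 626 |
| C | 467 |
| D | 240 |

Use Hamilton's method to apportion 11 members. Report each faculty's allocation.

The standard divisor is 2288/11 = 208.
Standard quotas: A 4.591, B 3.010, C 2.245, D 1.154.
Lower quotas: A 4, B 3, C 2, D 1 (sum 10, leaving 1 seat).
Remainders in descending order: A 0.591, C 0.245, D 0.154, B 0.010.
The surplus seat goes to A.

A=5; B=3; C=2; D=1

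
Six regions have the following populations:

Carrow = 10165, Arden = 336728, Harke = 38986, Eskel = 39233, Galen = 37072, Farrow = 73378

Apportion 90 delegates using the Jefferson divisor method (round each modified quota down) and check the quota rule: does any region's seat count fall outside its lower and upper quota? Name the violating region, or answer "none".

Arden

Standard quotas: Carrow 1.708, Arden 56.586, Harke 6.552, Eskel 6.593, Galen 6.230, Farrow 12.331.
Jefferson allocation: Carrow 1, Arden 59, Harke 6, Eskel 6, Galen 6, Farrow 12.
Arden has quota 56.586 (lower 56, upper 57) but receives 59 — outside the quota interval.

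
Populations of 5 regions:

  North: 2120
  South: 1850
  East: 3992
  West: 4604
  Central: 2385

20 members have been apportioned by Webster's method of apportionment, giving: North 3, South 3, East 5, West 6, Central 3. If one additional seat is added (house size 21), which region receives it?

Priority for the next seat is population ÷ (current seats + 0.5).
Priorities: North 605.714, South 528.571, East 725.818, West 708.308, Central 681.429.
Highest priority: East.

East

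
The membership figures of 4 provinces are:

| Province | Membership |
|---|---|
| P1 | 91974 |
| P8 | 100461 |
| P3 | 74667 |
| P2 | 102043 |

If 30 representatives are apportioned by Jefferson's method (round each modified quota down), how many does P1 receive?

8

Standard divisor 369145/30 ≈ 12304.833; standard quotas: P1 7.475, P8 8.164, P3 6.068, P2 8.293.
Rounding down gives 7, 8, 6, 8 = 29 seats, so the divisor must be adjusted.
With modified divisor 11400: modified quotas P1 8.068, P8 8.812, P3 6.550, P2 8.951.
Rounding down: P1 8, P8 8, P3 6, P2 8 (total 30).
P1 receives 8.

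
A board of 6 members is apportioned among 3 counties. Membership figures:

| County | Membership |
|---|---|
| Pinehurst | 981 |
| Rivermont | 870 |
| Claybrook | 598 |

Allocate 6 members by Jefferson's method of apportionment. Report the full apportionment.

Standard divisor 2449/6 ≈ 408.167; standard quotas: Pinehurst 2.403, Rivermont 2.131, Claybrook 1.465.
Rounding down gives 2, 2, 1 = 5 seats, so the divisor must be adjusted.
With modified divisor 310: modified quotas Pinehurst 3.165, Rivermont 2.806, Claybrook 1.929.
Rounding down: Pinehurst 3, Rivermont 2, Claybrook 1 (total 6).

Pinehurst: 3, Rivermont: 2, Claybrook: 1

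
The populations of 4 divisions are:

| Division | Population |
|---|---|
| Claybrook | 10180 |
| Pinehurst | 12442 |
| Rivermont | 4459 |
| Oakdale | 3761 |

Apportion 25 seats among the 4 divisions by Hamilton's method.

Total 30842; standard divisor 30842/25 ≈ 1233.68.
Standard quotas: Claybrook 8.2517, Pinehurst 10.0853, Rivermont 3.6144, Oakdale 3.0486.
Lower quotas: Claybrook 8, Pinehurst 10, Rivermont 3, Oakdale 3 (sum 24, leaving 1 seat).
Remainders in descending order: Rivermont 0.6144, Claybrook 0.2517, Pinehurst 0.0853, Oakdale 0.0486.
Largest remainder: Rivermont receives the extra seat.

Claybrook=8, Pinehurst=10, Rivermont=4, Oakdale=3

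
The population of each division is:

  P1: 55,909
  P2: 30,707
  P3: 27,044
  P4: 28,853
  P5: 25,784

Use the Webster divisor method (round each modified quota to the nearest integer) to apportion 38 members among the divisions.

Standard divisor 168297/38 ≈ 4428.868; standard quotas: P1 12.624, P2 6.933, P3 6.106, P4 6.515, P5 5.822.
Rounding to the nearest integer gives 13, 7, 6, 7, 6 = 39 seats, so the divisor must be adjusted.
With modified divisor 4460: modified quotas P1 12.536, P2 6.885, P3 6.064, P4 6.469, P5 5.781.
Rounding to the nearest integer: P1 13, P2 7, P3 6, P4 6, P5 6 (total 38).

P1 13; P2 7; P3 6; P4 6; P5 6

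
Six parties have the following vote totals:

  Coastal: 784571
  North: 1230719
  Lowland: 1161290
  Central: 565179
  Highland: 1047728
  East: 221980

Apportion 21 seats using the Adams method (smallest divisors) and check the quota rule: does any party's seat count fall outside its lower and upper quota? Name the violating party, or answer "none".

none

Standard quotas: Coastal 3.288, North 5.157, Lowland 4.866, Central 2.368, Highland 4.390, East 0.930.
Adams allocation: Coastal 3, North 5, Lowland 5, Central 3, Highland 4, East 1.
Every allocation lies between the lower and upper quota.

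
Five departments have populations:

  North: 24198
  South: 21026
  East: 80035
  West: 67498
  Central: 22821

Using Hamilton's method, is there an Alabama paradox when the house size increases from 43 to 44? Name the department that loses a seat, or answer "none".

none

At 43 seats: North 5, South 4, East 16, West 13, Central 5.
At 44 seats: North 5, South 4, East 16, West 14, Central 5.
No department's allocation decreased.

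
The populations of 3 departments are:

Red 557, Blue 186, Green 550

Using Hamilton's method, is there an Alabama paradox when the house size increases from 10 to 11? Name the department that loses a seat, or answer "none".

Blue

At 10 seats: Red 4, Blue 2, Green 4.
At 11 seats: Red 5, Blue 1, Green 5.
Blue drops from 2 to 1.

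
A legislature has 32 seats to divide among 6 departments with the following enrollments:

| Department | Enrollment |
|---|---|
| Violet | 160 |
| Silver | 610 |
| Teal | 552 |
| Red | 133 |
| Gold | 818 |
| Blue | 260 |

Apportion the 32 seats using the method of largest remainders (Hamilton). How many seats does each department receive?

Total 2533; standard divisor 2533/32 ≈ 79.156.
Standard quotas: Violet 2.021, Silver 7.706, Teal 6.974, Red 1.680, Gold 10.334, Blue 3.285.
Lower quotas: Violet 2, Silver 7, Teal 6, Red 1, Gold 10, Blue 3 (sum 29, leaving 3 seats).
Remainders in descending order: Teal 0.974, Silver 0.706, Red 0.680, Gold 0.334, Blue 0.285, Violet 0.021.
Largest remainders: Teal, Silver, Red receive the extra seats.

Violet: 2, Silver: 8, Teal: 7, Red: 2, Gold: 10, Blue: 3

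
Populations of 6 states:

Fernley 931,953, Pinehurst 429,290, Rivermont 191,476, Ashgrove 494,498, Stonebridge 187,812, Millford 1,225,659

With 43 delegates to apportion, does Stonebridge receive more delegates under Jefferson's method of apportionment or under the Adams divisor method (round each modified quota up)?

Jefferson: Fernley 12, Pinehurst 5, Rivermont 2, Ashgrove 6, Stonebridge 2, Millford 16.
Adams: Fernley 11, Pinehurst 5, Rivermont 3, Ashgrove 6, Stonebridge 3, Millford 15.
Stonebridge gets 2 under Jefferson and 3 under Adams.

Adams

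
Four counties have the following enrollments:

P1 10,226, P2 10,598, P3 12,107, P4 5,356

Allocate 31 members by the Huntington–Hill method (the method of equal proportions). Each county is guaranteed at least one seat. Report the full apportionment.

With divisor 1227: modified quotas P1 8.334, P2 8.637, P3 9.867, P4 4.365.
Geometric-mean thresholds: P1 √(8·9)=8.485, P2 √(8·9)=8.485, P3 √(9·10)=9.487, P4 √(4·5)=4.472.
Each quota rounded against its threshold gives P1 8, P2 9, P3 10, P4 4 (total 31).

P1 8, P2 9, P3 10, P4 4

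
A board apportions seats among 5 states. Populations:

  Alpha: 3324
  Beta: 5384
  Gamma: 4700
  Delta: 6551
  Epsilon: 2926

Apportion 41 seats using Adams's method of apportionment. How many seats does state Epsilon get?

5

Standard divisor 22885/41 ≈ 558.171; standard quotas: Alpha 5.955, Beta 9.646, Gamma 8.420, Delta 11.737, Epsilon 5.242.
Rounding up gives 6, 10, 9, 12, 6 = 43 seats, so the divisor must be adjusted.
With modified divisor 590: modified quotas Alpha 5.634, Beta 9.125, Gamma 7.966, Delta 11.103, Epsilon 4.959.
Rounding up: Alpha 6, Beta 10, Gamma 8, Delta 12, Epsilon 5 (total 41).
Epsilon receives 5.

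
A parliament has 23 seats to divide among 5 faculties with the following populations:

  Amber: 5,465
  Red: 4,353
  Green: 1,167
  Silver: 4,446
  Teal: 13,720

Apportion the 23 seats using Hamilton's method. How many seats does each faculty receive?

Amber=4, Red=3, Green=1, Silver=4, Teal=11

Total 29151; standard divisor 29151/23 ≈ 1267.435.
Standard quotas: Amber 4.3119, Red 3.4345, Green 0.9208, Silver 3.5079, Teal 10.8250.
Lower quotas: Amber 4, Red 3, Green 0, Silver 3, Teal 10 (sum 20, leaving 3 seats).
Remainders in descending order: Green 0.9208, Teal 0.8250, Silver 0.5079, Red 0.4345, Amber 0.3119.
Largest remainders: Green, Teal, Silver receive the extra seats.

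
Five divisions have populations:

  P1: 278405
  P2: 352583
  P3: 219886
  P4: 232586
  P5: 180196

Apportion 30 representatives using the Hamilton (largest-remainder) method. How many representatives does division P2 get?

The standard divisor is 1263656/30 ≈ 42121.867.
Standard quotas: P1 6.6095, P2 8.3705, P3 5.2202, P4 5.5217, P5 4.2780.
Lower quotas: P1 6, P2 8, P3 5, P4 5, P5 4 (sum 28, leaving 2 seats).
Remainders in descending order: P1 0.6095, P4 0.5217, P2 0.3705, P5 0.2780, P3 0.2202.
The surplus seats go to P1, P4.
P2 receives 8.

8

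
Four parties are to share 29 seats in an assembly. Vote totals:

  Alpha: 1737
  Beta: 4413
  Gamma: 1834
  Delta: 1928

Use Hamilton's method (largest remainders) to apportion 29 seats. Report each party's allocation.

The standard divisor is 9912/29 ≈ 341.793.
Standard quotas: Alpha 5.082, Beta 12.911, Gamma 5.366, Delta 5.641.
Lower quotas: Alpha 5, Beta 12, Gamma 5, Delta 5 (sum 27, leaving 2 seats).
Remainders in descending order: Beta 0.911, Delta 0.641, Gamma 0.366, Alpha 0.082.
The surplus seats go to Beta, Delta.

Alpha 5; Beta 13; Gamma 5; Delta 6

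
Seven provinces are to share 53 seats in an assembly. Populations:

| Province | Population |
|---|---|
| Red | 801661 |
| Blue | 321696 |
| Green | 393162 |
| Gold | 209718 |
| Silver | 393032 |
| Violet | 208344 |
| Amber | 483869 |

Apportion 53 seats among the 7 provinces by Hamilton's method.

Total 2811482; standard divisor 2811482/53 ≈ 53046.83.
Standard quotas: Red 15.1123, Blue 6.0644, Green 7.4116, Gold 3.9535, Silver 7.4092, Violet 3.9275, Amber 9.1215.
Lower quotas: Red 15, Blue 6, Green 7, Gold 3, Silver 7, Violet 3, Amber 9 (sum 50, leaving 3 seats).
Remainders in descending order: Gold 0.9535, Violet 0.9275, Green 0.4116, Silver 0.4092, Amber 0.1215, Red 0.1123, Blue 0.0644.
The surplus seats go to Gold, Violet, Green.

Red 15, Blue 6, Green 8, Gold 4, Silver 7, Violet 4, Amber 9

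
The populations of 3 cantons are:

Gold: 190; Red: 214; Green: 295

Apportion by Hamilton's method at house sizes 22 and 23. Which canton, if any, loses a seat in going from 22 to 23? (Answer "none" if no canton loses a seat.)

none

At 22 seats: Gold 6, Red 7, Green 9.
At 23 seats: Gold 6, Red 7, Green 10.
No canton's allocation decreased.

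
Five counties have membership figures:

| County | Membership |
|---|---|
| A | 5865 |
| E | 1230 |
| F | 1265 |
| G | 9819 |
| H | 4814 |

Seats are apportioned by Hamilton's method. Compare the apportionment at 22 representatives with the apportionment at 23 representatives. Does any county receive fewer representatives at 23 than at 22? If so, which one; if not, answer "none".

At 22 seats: A 6, E 1, F 1, G 9, H 5.
At 23 seats: A 6, E 1, F 1, G 10, H 5.
No county's allocation decreased.

none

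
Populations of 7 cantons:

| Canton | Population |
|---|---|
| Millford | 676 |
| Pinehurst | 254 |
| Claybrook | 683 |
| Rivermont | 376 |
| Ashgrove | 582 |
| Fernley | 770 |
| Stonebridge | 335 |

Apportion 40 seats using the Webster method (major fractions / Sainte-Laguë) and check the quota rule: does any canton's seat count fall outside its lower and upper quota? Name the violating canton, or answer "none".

none

Standard quotas: Millford 7.356, Pinehurst 2.764, Claybrook 7.432, Rivermont 4.091, Ashgrove 6.333, Fernley 8.379, Stonebridge 3.645.
Webster allocation: Millford 7, Pinehurst 3, Claybrook 8, Rivermont 4, Ashgrove 6, Fernley 8, Stonebridge 4.
Every allocation lies between the lower and upper quota.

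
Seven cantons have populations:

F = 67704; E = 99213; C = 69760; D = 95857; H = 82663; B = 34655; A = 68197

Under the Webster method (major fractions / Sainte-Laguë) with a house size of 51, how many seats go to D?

9

Standard divisor 518049/51 ≈ 10157.824; standard quotas: F 6.665, E 9.767, C 6.868, D 9.437, H 8.138, B 3.412, A 6.714.
Rounding to the nearest integer gives F 7, E 10, C 7, D 9, H 8, B 3, A 7 — total 51, matching the house size, so no adjustment is needed.
D receives 9.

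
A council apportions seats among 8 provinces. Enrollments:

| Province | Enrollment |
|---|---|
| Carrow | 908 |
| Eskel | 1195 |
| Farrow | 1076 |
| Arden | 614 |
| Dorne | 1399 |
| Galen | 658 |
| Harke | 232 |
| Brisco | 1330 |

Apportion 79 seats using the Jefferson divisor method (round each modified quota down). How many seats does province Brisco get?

14

Standard divisor 7412/79 ≈ 93.823; standard quotas: Carrow 9.678, Eskel 12.737, Farrow 11.468, Arden 6.544, Dorne 14.911, Galen 7.013, Harke 2.473, Brisco 14.176.
Rounding down gives 9, 12, 11, 6, 14, 7, 2, 14 = 75 seats, so the divisor must be adjusted.
With modified divisor 89: modified quotas Carrow 10.202, Eskel 13.427, Farrow 12.090, Arden 6.899, Dorne 15.719, Galen 7.393, Harke 2.607, Brisco 14.944.
Rounding down: Carrow 10, Eskel 13, Farrow 12, Arden 6, Dorne 15, Galen 7, Harke 2, Brisco 14 (total 79).
Brisco receives 14.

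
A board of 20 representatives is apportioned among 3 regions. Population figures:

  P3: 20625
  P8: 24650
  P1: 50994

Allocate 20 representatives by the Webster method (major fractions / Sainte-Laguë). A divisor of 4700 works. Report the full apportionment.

P3 4, P8 5, P1 11

With modified divisor 4700: modified quotas P3 4.388, P8 5.245, P1 10.850.
Rounding to the nearest integer: P3 4, P8 5, P1 11 (total 20).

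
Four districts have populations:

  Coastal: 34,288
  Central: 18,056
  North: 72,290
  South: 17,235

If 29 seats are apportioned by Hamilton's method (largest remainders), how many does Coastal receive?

7

Total 141869; standard divisor 141869/29 ≈ 4892.034.
Standard quotas: Coastal 7.0089, Central 3.6909, North 14.7771, South 3.5231.
Lower quotas: Coastal 7, Central 3, North 14, South 3 (sum 27, leaving 2 seats).
Remainders in descending order: North 0.7771, Central 0.6909, South 0.5231, Coastal 0.0089.
The surplus seats go to North, Central.
Coastal receives 7.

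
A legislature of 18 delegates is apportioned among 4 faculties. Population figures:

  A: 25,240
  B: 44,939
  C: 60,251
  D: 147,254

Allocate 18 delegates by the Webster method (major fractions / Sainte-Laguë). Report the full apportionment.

A=2, B=3, C=4, D=9

Standard divisor 277684/18 ≈ 15426.889; standard quotas: A 1.636, B 2.913, C 3.906, D 9.545.
Rounding to the nearest integer gives 2, 3, 4, 10 = 19 seats, so the divisor must be adjusted.
With modified divisor 16200: modified quotas A 1.558, B 2.774, C 3.719, D 9.090.
Rounding to the nearest integer: A 2, B 3, C 4, D 9 (total 18).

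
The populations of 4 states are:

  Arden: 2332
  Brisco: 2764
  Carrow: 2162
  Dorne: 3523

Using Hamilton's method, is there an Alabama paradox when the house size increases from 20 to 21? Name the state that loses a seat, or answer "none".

none

At 20 seats: Arden 4, Brisco 5, Carrow 4, Dorne 7.
At 21 seats: Arden 5, Brisco 5, Carrow 4, Dorne 7.
No state's allocation decreased.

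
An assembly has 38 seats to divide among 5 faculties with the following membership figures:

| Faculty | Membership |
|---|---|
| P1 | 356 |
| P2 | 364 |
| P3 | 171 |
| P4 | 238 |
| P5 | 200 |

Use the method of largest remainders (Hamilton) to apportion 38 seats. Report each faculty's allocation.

P1=10, P2=10, P3=5, P4=7, P5=6

Total 1329; standard divisor 1329/38 ≈ 34.974.
Standard quotas: P1 10.179, P2 10.408, P3 4.889, P4 6.805, P5 5.719.
Lower quotas: P1 10, P2 10, P3 4, P4 6, P5 5 (sum 35, leaving 3 seats).
Remainders in descending order: P3 0.889, P4 0.805, P5 0.719, P2 0.408, P1 0.179.
The surplus seats go to P3, P4, P5.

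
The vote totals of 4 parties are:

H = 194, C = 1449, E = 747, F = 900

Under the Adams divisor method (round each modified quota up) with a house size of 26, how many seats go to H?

2

Standard divisor 3290/26 ≈ 126.538; standard quotas: H 1.533, C 11.451, E 5.903, F 7.112.
Rounding up gives 2, 12, 6, 8 = 28 seats, so the divisor must be adjusted.
With modified divisor 140: modified quotas H 1.386, C 10.350, E 5.336, F 6.429.
Rounding up: H 2, C 11, E 6, F 7 (total 26).
H receives 2.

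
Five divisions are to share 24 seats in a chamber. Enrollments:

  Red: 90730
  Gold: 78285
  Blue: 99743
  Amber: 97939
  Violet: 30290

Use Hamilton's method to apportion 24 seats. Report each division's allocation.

Red: 5; Gold: 5; Blue: 6; Amber: 6; Violet: 2

Standard divisor: 396987 ÷ 24 ≈ 16541.125.
Standard quotas: Red 5.4851, Gold 4.7327, Blue 6.0300, Amber 5.9209, Violet 1.8312.
Lower quotas: Red 5, Gold 4, Blue 6, Amber 5, Violet 1 (sum 21, leaving 3 seats).
Remainders in descending order: Amber 0.9209, Violet 0.8312, Gold 0.7327, Red 0.4851, Blue 0.0300.
Largest remainders: Amber, Violet, Gold receive the extra seats.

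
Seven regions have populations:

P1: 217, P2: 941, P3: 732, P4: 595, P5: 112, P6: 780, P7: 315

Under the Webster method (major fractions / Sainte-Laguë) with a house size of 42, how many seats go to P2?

11

Standard divisor 3692/42 ≈ 87.905; standard quotas: P1 2.469, P2 10.705, P3 8.327, P4 6.769, P5 1.274, P6 8.873, P7 3.583.
Rounding to the nearest integer gives P1 2, P2 11, P3 8, P4 7, P5 1, P6 9, P7 4 — total 42, matching the house size, so no adjustment is needed.
P2 receives 11.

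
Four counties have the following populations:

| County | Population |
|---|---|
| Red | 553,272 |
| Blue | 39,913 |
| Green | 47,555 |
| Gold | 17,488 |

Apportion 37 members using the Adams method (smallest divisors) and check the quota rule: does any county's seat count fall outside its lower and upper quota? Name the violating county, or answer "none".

Red

Standard quotas: Red 31.100, Blue 2.244, Green 2.673, Gold 0.983.
Adams allocation: Red 30, Blue 3, Green 3, Gold 1.
Red has quota 31.100 (lower 31, upper 32) but receives 30 — outside the quota interval.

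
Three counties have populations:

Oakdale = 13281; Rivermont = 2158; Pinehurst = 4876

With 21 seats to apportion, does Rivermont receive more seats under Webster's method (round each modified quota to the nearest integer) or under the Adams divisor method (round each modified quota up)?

Adams

Webster: Oakdale 14, Rivermont 2, Pinehurst 5.
Adams: Oakdale 13, Rivermont 3, Pinehurst 5.
Rivermont gets 2 under Webster and 3 under Adams.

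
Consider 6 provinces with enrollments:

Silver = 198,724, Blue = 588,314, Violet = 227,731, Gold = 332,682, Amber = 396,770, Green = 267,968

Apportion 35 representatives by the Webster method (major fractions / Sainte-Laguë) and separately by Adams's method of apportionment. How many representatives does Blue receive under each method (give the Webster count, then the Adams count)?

Webster: Silver 3, Blue 10, Violet 4, Gold 6, Amber 7, Green 5.
Adams: Silver 4, Blue 9, Violet 4, Gold 6, Amber 7, Green 5.
Blue gets 10 under Webster and 9 under Adams.

10 and 9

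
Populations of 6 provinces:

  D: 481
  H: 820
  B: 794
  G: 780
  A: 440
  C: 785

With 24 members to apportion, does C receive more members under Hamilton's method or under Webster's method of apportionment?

Hamilton: D 3, H 5, B 5, G 4, A 2, C 5.
Webster: D 3, H 5, B 5, G 4, A 3, C 4.
C gets 5 under Hamilton and 4 under Webster.

Hamilton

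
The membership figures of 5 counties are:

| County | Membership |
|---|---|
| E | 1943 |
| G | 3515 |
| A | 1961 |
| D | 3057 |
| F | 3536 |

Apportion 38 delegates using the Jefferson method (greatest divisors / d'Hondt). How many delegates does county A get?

Standard divisor 14012/38 ≈ 368.737; standard quotas: E 5.269, G 9.533, A 5.318, D 8.290, F 9.589.
Rounding down gives 5, 9, 5, 8, 9 = 36 seats, so the divisor must be adjusted.
With modified divisor 350: modified quotas E 5.551, G 10.043, A 5.603, D 8.734, F 10.103.
Rounding down: E 5, G 10, A 5, D 8, F 10 (total 38).
A receives 5.

5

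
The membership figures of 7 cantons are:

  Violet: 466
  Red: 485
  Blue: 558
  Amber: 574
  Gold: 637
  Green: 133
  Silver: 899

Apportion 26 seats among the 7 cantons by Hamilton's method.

Standard divisor: 3752 ÷ 26 ≈ 144.308.
Standard quotas: Violet 3.229, Red 3.361, Blue 3.867, Amber 3.978, Gold 4.414, Green 0.922, Silver 6.230.
Lower quotas: Violet 3, Red 3, Blue 3, Amber 3, Gold 4, Green 0, Silver 6 (sum 22, leaving 4 seats).
Remainders in descending order: Amber 0.978, Green 0.922, Blue 0.867, Gold 0.414, Red 0.361, Silver 0.230, Violet 0.229.
The surplus seats go to Amber, Green, Blue, Gold.

Violet 3; Red 3; Blue 4; Amber 4; Gold 5; Green 1; Silver 6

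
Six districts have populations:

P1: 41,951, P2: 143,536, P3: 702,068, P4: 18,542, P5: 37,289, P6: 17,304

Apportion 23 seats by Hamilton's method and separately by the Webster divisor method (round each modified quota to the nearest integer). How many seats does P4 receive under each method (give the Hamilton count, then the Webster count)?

Hamilton: P1 1, P2 3, P3 17, P4 1, P5 1, P6 0.
Webster: P1 1, P2 4, P3 17, P4 0, P5 1, P6 0.
P4 gets 1 under Hamilton and 0 under Webster.

1 and 0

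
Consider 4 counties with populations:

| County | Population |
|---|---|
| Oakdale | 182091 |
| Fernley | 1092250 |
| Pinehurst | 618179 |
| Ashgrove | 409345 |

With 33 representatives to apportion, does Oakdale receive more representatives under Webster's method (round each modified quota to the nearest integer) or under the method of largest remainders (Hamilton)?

Webster: Oakdale 3, Fernley 15, Pinehurst 9, Ashgrove 6.
Hamilton: Oakdale 2, Fernley 16, Pinehurst 9, Ashgrove 6.
Oakdale gets 3 under Webster and 2 under Hamilton.

Webster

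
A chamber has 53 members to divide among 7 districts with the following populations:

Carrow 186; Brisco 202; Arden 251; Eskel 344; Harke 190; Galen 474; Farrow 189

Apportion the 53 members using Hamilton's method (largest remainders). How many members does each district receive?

Carrow=5, Brisco=6, Arden=7, Eskel=10, Harke=6, Galen=14, Farrow=5

Total 1836; standard divisor 1836/53 ≈ 34.642.
Standard quotas: Carrow 5.369, Brisco 5.831, Arden 7.246, Eskel 9.930, Harke 5.485, Galen 13.683, Farrow 5.456.
Lower quotas: Carrow 5, Brisco 5, Arden 7, Eskel 9, Harke 5, Galen 13, Farrow 5 (sum 49, leaving 4 seats).
Remainders in descending order: Eskel 0.930, Brisco 0.831, Galen 0.683, Harke 0.485, Farrow 0.456, Carrow 0.369, Arden 0.246.
Largest remainders: Eskel, Brisco, Galen, Harke receive the extra seats.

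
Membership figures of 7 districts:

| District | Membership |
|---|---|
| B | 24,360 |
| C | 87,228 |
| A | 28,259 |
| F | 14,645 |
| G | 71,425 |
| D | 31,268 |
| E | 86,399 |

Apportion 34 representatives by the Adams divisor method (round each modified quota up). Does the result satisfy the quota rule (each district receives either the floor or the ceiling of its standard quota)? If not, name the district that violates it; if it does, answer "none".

none

Standard quotas: B 2.411, C 8.632, A 2.796, F 1.449, G 7.068, D 3.094, E 8.550.
Adams allocation: B 3, C 8, A 3, F 2, G 7, D 3, E 8.
Every allocation lies between the lower and upper quota.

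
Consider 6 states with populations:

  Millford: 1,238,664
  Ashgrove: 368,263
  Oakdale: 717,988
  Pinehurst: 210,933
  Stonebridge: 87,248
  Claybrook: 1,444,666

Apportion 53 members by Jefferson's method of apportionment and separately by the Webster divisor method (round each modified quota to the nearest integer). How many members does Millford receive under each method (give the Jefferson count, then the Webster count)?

17 and 16

Jefferson: Millford 17, Ashgrove 5, Oakdale 9, Pinehurst 2, Stonebridge 1, Claybrook 19.
Webster: Millford 16, Ashgrove 5, Oakdale 9, Pinehurst 3, Stonebridge 1, Claybrook 19.
Millford gets 17 under Jefferson and 16 under Webster.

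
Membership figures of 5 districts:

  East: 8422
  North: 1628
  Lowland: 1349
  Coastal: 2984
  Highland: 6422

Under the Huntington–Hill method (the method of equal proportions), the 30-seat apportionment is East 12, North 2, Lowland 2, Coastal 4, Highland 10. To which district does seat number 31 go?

East

Priority for the next seat is population ÷ (√(s·(s+1))).
Priorities: East 674.300, North 664.628, Lowland 550.727, Coastal 667.243, Highland 612.314.
Highest priority: East.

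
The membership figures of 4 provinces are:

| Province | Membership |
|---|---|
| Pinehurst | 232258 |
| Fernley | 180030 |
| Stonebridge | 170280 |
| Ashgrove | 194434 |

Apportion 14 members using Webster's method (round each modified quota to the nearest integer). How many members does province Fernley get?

Standard divisor 777002/14 ≈ 55500.143; standard quotas: Pinehurst 4.185, Fernley 3.244, Stonebridge 3.068, Ashgrove 3.503.
Rounding to the nearest integer gives Pinehurst 4, Fernley 3, Stonebridge 3, Ashgrove 4 — total 14, matching the house size, so no adjustment is needed.
Fernley receives 3.

3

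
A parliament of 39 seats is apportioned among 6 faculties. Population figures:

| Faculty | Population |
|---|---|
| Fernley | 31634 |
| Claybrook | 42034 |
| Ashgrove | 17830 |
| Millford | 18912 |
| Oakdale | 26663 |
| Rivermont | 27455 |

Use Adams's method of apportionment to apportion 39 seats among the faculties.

Standard divisor 164528/39 ≈ 4218.667; standard quotas: Fernley 7.499, Claybrook 9.964, Ashgrove 4.226, Millford 4.483, Oakdale 6.320, Rivermont 6.508.
Rounding up gives 8, 10, 5, 5, 7, 7 = 42 seats, so the divisor must be adjusted.
With modified divisor 4550: modified quotas Fernley 6.953, Claybrook 9.238, Ashgrove 3.919, Millford 4.156, Oakdale 5.860, Rivermont 6.034.
Rounding up: Fernley 7, Claybrook 10, Ashgrove 4, Millford 5, Oakdale 6, Rivermont 7 (total 39).

Fernley=7, Claybrook=10, Ashgrove=4, Millford=5, Oakdale=6, Rivermont=7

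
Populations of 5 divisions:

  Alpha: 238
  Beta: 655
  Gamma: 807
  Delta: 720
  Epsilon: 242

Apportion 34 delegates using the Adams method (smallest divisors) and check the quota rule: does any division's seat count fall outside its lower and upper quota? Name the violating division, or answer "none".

none

Standard quotas: Alpha 3.040, Beta 8.366, Gamma 10.307, Delta 9.196, Epsilon 3.091.
Adams allocation: Alpha 3, Beta 9, Gamma 10, Delta 9, Epsilon 3.
Every allocation lies between the lower and upper quota.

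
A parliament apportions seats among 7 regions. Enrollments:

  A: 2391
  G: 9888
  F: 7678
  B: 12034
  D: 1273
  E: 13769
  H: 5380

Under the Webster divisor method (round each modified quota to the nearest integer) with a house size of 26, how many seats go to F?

4

Standard divisor 52413/26 ≈ 2015.885; standard quotas: A 1.186, G 4.905, F 3.809, B 5.970, D 0.631, E 6.830, H 2.669.
Rounding to the nearest integer gives 1, 5, 4, 6, 1, 7, 3 = 27 seats, so the divisor must be adjusted.
With modified divisor 2128.42: modified quotas A 1.123, G 4.646, F 3.607, B 5.654, D 0.598, E 6.469, H 2.528.
Rounding to the nearest integer: A 1, G 5, F 4, B 6, D 1, E 6, H 3 (total 26).
F receives 4.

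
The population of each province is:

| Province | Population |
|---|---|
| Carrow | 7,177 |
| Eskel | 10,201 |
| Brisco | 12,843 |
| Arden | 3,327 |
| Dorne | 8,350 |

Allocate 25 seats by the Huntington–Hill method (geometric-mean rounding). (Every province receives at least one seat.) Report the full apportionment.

Carrow=4; Eskel=6; Brisco=8; Arden=2; Dorne=5

With divisor 1661: modified quotas Carrow 4.321, Eskel 6.141, Brisco 7.732, Arden 2.003, Dorne 5.027.
Geometric-mean thresholds: Carrow √(4·5)=4.472, Eskel √(6·7)=6.481, Brisco √(7·8)=7.483, Arden √(2·3)=2.449, Dorne √(5·6)=5.477.
Each quota rounded against its threshold gives Carrow 4, Eskel 6, Brisco 8, Arden 2, Dorne 5 (total 25).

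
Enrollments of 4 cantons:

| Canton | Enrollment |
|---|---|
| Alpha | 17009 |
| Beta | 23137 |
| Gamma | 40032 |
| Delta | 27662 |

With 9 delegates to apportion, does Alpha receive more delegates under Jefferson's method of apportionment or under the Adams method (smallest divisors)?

Adams

Jefferson: Alpha 1, Beta 2, Gamma 4, Delta 2.
Adams: Alpha 2, Beta 2, Gamma 3, Delta 2.
Alpha gets 1 under Jefferson and 2 under Adams.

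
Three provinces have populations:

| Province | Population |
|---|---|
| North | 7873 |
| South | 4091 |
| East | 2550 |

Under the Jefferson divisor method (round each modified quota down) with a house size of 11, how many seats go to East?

2

Standard divisor 14514/11 ≈ 1319.455; standard quotas: North 5.967, South 3.101, East 1.933.
Rounding down gives 5, 3, 1 = 9 seats, so the divisor must be adjusted.
With modified divisor 1200: modified quotas North 6.561, South 3.409, East 2.125.
Rounding down: North 6, South 3, East 2 (total 11).
East receives 2.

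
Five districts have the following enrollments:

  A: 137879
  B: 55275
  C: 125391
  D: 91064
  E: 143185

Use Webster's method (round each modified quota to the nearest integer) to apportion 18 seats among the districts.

Standard divisor 552794/18 ≈ 30710.778; standard quotas: A 4.490, B 1.800, C 4.083, D 2.965, E 4.662.
Rounding to the nearest integer gives A 4, B 2, C 4, D 3, E 5 — total 18, matching the house size, so no adjustment is needed.

A 4, B 2, C 4, D 3, E 5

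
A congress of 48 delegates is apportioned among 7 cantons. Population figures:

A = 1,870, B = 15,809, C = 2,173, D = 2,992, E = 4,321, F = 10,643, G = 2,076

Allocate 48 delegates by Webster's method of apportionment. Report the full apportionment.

A=2, B=19, C=3, D=4, E=5, F=13, G=2

Standard divisor 39884/48 ≈ 830.917; standard quotas: A 2.251, B 19.026, C 2.615, D 3.601, E 5.200, F 12.809, G 2.498.
Rounding to the nearest integer gives A 2, B 19, C 3, D 4, E 5, F 13, G 2 — total 48, matching the house size, so no adjustment is needed.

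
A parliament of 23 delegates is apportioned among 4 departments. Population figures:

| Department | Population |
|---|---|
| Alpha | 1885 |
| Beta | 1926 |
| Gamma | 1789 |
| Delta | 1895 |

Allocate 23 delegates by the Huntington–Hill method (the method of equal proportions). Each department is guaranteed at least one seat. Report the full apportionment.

With divisor 335: modified quotas Alpha 5.627, Beta 5.749, Gamma 5.340, Delta 5.657.
Geometric-mean thresholds: Alpha √(5·6)=5.477, Beta √(5·6)=5.477, Gamma √(5·6)=5.477, Delta √(5·6)=5.477.
Each quota rounded against its threshold gives Alpha 6, Beta 6, Gamma 5, Delta 6 (total 23).

Alpha: 6, Beta: 6, Gamma: 5, Delta: 6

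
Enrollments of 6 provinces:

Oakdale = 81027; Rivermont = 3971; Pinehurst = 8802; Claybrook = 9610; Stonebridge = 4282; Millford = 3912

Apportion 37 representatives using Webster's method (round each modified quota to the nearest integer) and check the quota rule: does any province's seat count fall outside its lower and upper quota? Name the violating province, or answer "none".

Oakdale

Standard quotas: Oakdale 26.863, Rivermont 1.317, Pinehurst 2.918, Claybrook 3.186, Stonebridge 1.420, Millford 1.297.
Webster allocation: Oakdale 28, Rivermont 1, Pinehurst 3, Claybrook 3, Stonebridge 1, Millford 1.
Oakdale has quota 26.863 (lower 26, upper 27) but receives 28 — outside the quota interval.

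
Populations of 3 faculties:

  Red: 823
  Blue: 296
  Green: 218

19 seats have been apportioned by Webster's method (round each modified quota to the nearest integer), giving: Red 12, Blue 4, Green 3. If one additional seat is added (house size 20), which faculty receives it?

Red

Priority for the next seat is population ÷ (current seats + 0.5).
Priorities: Red 65.840, Blue 65.778, Green 62.286.
Highest priority: Red.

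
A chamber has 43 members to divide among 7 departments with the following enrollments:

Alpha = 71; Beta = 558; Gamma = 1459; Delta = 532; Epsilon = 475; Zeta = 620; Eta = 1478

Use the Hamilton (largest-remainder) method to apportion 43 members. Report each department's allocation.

Total 5193; standard divisor 5193/43 ≈ 120.767.
Standard quotas: Alpha 0.588, Beta 4.620, Gamma 12.081, Delta 4.405, Epsilon 3.933, Zeta 5.134, Eta 12.238.
Lower quotas: Alpha 0, Beta 4, Gamma 12, Delta 4, Epsilon 3, Zeta 5, Eta 12 (sum 40, leaving 3 seats).
Remainders in descending order: Epsilon 0.933, Beta 0.620, Alpha 0.588, Delta 0.405, Eta 0.238, Zeta 0.134, Gamma 0.081.
The surplus seats go to Epsilon, Beta, Alpha.

Alpha=1, Beta=5, Gamma=12, Delta=4, Epsilon=4, Zeta=5, Eta=12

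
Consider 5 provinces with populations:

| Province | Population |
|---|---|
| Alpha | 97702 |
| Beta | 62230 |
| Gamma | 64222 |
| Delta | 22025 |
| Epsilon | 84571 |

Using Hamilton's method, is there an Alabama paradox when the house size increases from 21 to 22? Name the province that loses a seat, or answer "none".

At 21 seats: Alpha 6, Beta 4, Gamma 4, Delta 2, Epsilon 5.
At 22 seats: Alpha 7, Beta 4, Gamma 4, Delta 1, Epsilon 6.
Delta drops from 2 to 1.

Delta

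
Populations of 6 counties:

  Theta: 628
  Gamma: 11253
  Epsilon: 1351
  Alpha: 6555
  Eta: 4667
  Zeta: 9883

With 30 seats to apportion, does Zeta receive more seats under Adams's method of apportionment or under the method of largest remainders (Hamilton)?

Hamilton

Adams: Theta 1, Gamma 9, Epsilon 2, Alpha 6, Eta 4, Zeta 8.
Hamilton: Theta 0, Gamma 10, Epsilon 1, Alpha 6, Eta 4, Zeta 9.
Zeta gets 8 under Adams and 9 under Hamilton.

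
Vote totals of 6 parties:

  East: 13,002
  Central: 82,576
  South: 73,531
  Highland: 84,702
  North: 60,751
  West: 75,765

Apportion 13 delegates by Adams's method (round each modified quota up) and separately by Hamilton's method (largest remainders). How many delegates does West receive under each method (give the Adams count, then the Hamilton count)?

Adams: East 1, Central 3, South 2, Highland 3, North 2, West 2.
Hamilton: East 0, Central 3, South 2, Highland 3, North 2, West 3.
West gets 2 under Adams and 3 under Hamilton.

2 and 3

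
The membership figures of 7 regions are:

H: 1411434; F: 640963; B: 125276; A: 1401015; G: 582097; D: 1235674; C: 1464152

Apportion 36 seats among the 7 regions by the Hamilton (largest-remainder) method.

Standard divisor: 6860611 ÷ 36 ≈ 190572.528.
Standard quotas: H 7.4063, F 3.3634, B 0.6574, A 7.3516, G 3.0545, D 6.4840, C 7.6829.
Lower quotas: H 7, F 3, B 0, A 7, G 3, D 6, C 7 (sum 33, leaving 3 seats).
Remainders in descending order: C 0.6829, B 0.6574, D 0.4840, H 0.4063, F 0.3634, A 0.3516, G 0.0545.
The surplus seats go to C, B, D.

H=7, F=3, B=1, A=7, G=3, D=7, C=8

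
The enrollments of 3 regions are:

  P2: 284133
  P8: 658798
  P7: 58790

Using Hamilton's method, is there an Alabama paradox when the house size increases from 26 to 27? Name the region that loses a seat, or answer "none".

At 26 seats: P2 7, P8 17, P7 2.
At 27 seats: P2 8, P8 18, P7 1.
P7 drops from 2 to 1.

P7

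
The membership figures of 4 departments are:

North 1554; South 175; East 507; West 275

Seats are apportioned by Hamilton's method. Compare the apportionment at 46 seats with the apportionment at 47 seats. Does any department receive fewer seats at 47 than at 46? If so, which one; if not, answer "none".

At 46 seats: North 29, South 3, East 9, West 5.
At 47 seats: North 29, South 3, East 10, West 5.
No department's allocation decreased.

none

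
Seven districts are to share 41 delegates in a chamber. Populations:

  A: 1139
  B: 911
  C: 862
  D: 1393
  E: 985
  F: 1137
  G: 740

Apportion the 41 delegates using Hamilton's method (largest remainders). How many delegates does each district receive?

Total 7167; standard divisor 7167/41 ≈ 174.805.
Standard quotas: A 6.516, B 5.212, C 4.931, D 7.969, E 5.635, F 6.504, G 4.233.
Lower quotas: A 6, B 5, C 4, D 7, E 5, F 6, G 4 (sum 37, leaving 4 seats).
Remainders in descending order: D 0.969, C 0.931, E 0.635, A 0.516, F 0.504, G 0.233, B 0.212.
Largest remainders: D, C, E, A receive the extra seats.

A 7, B 5, C 5, D 8, E 6, F 6, G 4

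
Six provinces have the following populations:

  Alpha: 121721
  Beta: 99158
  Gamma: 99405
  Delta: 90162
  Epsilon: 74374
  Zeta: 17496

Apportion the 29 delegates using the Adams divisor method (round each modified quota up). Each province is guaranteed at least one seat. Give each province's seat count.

Standard divisor 502316/29 ≈ 17321.241; standard quotas: Alpha 7.027, Beta 5.725, Gamma 5.739, Delta 5.205, Epsilon 4.294, Zeta 1.010.
Rounding up gives 8, 6, 6, 6, 5, 2 = 33 seats, so the divisor must be adjusted.
With modified divisor 19200: modified quotas Alpha 6.340, Beta 5.164, Gamma 5.177, Delta 4.696, Epsilon 3.874, Zeta 0.911.
Rounding up: Alpha 7, Beta 6, Gamma 6, Delta 5, Epsilon 4, Zeta 1 (total 29).

Alpha 7; Beta 6; Gamma 6; Delta 5; Epsilon 4; Zeta 1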